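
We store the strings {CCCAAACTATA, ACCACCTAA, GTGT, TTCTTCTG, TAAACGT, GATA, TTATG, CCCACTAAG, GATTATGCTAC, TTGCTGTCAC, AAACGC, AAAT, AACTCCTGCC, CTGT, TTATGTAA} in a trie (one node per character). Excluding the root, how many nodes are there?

85

Insert word by word; a character creates a node only if that edge doesn't already exist:
  "CCCAAACTATA" → 11 new (C, C, C, A, A, A, C, T, A, T, A)
  "ACCACCTAA" → 9 new (A, C, C, A, C, C, T, A, A)
  "GTGT" → 4 new (G, T, G, T)
  "TTCTTCTG" → 8 new (T, T, C, T, T, C, T, G)
  "TAAACGT" → prefix "T" already present; 6 new (A, A, A, C, G, T)
  "GATA" → prefix "G" already present; 3 new (A, T, A)
  "TTATG" → prefix "TT" already present; 3 new (A, T, G)
  "CCCACTAAG" → prefix "CCCA" already present; 5 new (C, T, A, A, G)
  "GATTATGCTAC" → prefix "GAT" already present; 8 new (T, A, T, G, C, T, A, C)
  "TTGCTGTCAC" → prefix "TT" already present; 8 new (G, C, T, G, T, C, A, C)
  "AAACGC" → prefix "A" already present; 5 new (A, A, C, G, C)
  "AAAT" → prefix "AAA" already present; 1 new (T)
  "AACTCCTGCC" → prefix "AA" already present; 8 new (C, T, C, C, T, G, C, C)
  "CTGT" → prefix "C" already present; 3 new (T, G, T)
  "TTATGTAA" → prefix "TTATG" already present; 3 new (T, A, A)
Total nodes = 11 + 9 + 4 + 8 + 6 + 3 + 3 + 5 + 8 + 8 + 5 + 1 + 8 + 3 + 3 = 85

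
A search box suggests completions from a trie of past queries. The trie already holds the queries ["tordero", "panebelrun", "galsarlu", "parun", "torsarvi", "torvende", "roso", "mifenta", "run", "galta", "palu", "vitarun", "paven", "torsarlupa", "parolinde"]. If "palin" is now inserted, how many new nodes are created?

2

Walking "palin" from the root, the first 3 characters ("pal") follow existing edges; "i" is the first miss.
New nodes needed: |"palin"| − 3 = 5 − 3 = 2.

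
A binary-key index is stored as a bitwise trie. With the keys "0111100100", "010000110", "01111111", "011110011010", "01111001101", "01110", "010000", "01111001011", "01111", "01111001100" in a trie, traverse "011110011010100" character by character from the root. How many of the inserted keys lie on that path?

3

Check each prefix of "011110011010100" against the stored set — each match is an end-marker on the path.
Prefixes of the query that are stored words: "01111", "01111001101", "011110011010"
Count: 3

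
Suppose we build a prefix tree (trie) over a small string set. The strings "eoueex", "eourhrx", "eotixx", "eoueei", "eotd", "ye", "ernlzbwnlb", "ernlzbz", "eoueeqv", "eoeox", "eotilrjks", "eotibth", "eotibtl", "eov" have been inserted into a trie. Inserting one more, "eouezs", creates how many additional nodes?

2

"eoue" is already a path in the trie; the remaining "zs" must be added.
New nodes needed: |"eouezs"| − 4 = 6 − 4 = 2.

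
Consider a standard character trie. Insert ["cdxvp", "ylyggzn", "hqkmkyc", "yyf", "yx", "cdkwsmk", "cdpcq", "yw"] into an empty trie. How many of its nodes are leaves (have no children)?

8

A leaf is a node with no children — equivalently, the end of a word that is not a proper prefix of any other stored word.
Those words: "cdkwsmk", "cdpcq", "cdxvp", "hqkmkyc", "ylyggzn", "yw", "yx", "yyf"
Leaf count: 8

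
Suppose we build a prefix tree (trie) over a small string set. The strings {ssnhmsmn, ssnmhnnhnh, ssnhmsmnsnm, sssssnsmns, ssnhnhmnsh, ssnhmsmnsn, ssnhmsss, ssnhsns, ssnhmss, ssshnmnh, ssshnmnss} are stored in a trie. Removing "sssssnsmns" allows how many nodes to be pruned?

7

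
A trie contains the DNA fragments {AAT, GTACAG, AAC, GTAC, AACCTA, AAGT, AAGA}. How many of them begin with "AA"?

5

Walk to "AA"; the words in its subtree are exactly those with that prefix.
Matches: "AAC", "AACCTA", "AAGA", "AAGT", "AAT"
Count: 5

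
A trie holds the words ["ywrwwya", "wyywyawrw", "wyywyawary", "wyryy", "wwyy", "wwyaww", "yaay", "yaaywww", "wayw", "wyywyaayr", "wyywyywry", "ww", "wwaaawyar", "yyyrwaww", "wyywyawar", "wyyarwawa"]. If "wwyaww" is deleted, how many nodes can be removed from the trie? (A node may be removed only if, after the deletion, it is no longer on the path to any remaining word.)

After clearing the end-marker at "wwyaww", prune upward until reaching a node still needed by another word.
The suffix "aww" (3 nodes) is used only by "wwyaww"; the node for "wwy" still has the child "y", so pruning stops there.
Nodes removed: 3

3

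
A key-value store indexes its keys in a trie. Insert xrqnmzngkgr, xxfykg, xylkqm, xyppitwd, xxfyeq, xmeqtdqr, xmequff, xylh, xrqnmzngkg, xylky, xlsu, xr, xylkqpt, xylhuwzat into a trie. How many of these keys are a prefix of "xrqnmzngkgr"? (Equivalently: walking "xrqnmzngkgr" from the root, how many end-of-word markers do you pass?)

3

Walk "xrqnmzngkgr" from the root; an end-of-word marker is hit whenever a stored word is a prefix of "xrqnmzngkgr".
Prefixes of the query that are stored words: "xr", "xrqnmzngkg", "xrqnmzngkgr"
Count: 3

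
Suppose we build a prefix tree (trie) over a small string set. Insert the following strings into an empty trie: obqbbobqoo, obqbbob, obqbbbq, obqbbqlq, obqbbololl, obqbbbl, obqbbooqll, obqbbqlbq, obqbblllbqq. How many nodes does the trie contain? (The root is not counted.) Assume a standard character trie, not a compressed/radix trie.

Trie structure (* marks end of a word):
(root)
└─ o
   └─ b
      └─ q
         └─ b
            └─ b
               ├─ b
               │  ├─ l *
               │  └─ q *
               ├─ l
               │  └─ l
               │     └─ l
               │        └─ b
               │           └─ q
               │              └─ q *
               ├─ o
               │  ├─ b *
               │  │  └─ q
               │  │     └─ o
               │  │        └─ o *
               │  ├─ l
               │  │  └─ o
               │  │     └─ l
               │  │        └─ l *
               │  └─ o
               │     └─ q
               │        └─ l
               │           └─ l *
               └─ q
                  └─ l
                     ├─ b
                     │  └─ q *
                     └─ q *
Counting every labelled node above: 32.

32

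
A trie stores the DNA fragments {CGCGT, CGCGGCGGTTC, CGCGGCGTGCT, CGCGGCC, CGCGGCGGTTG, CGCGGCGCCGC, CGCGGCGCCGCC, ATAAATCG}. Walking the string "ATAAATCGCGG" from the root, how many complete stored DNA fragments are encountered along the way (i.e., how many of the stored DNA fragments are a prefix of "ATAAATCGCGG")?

Check each prefix of "ATAAATCGCGG" against the stored set — each match is an end-marker on the path.
Prefixes of the query that are stored words: "ATAAATCG"
Count: 1

1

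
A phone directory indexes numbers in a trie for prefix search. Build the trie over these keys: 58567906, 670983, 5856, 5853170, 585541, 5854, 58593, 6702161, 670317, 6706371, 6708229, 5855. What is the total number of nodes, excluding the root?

39

Count nodes per top-level branch (shared prefixes stored once):
  '5'-branch (5853170, 5854, 5855, 585541, 5856, 58567906, 58593): 18 nodes
  '6'-branch (6702161, 670317, 6706371, 6708229, 670983): 21 nodes
Sum: 39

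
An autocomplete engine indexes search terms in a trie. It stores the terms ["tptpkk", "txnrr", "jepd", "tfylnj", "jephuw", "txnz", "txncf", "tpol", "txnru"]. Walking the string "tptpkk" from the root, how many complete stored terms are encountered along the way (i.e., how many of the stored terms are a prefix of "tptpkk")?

Walk "tptpkk" from the root; an end-of-word marker is hit whenever a stored word is a prefix of "tptpkk".
Prefixes of the query that are stored words: "tptpkk"
Count: 1

1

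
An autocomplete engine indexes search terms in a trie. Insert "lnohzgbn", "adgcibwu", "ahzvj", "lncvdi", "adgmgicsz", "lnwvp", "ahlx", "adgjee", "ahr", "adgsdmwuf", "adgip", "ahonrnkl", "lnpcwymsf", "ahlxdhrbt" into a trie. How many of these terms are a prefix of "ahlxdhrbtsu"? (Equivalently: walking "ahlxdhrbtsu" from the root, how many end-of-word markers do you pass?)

Check each prefix of "ahlxdhrbtsu" against the stored set — each match is an end-marker on the path.
Prefixes of the query that are stored words: "ahlx", "ahlxdhrbt"
Count: 2

2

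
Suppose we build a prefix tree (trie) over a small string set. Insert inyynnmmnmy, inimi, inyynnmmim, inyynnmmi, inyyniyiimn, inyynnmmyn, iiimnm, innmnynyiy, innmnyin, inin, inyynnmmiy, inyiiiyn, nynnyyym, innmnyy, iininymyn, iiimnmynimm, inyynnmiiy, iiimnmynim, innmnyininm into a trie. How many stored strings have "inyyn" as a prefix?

7

Traverse to the node for "inyyn", then collect every word in that subtree.
Words under "inyyn": inyyniyiimn, inyynnmiiy, inyynnmmi, inyynnmmim, inyynnmmiy, inyynnmmnmy, inyynnmmyn
Count: 7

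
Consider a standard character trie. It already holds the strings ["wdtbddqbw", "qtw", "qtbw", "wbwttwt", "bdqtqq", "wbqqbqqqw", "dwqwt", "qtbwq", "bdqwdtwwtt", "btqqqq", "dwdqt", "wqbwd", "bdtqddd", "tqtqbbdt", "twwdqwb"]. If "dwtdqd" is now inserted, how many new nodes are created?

4

Walking "dwtdqd" from the root, the first 2 characters ("dw") follow existing edges; "t" is the first miss.
So 6 − 2 = 4 new nodes.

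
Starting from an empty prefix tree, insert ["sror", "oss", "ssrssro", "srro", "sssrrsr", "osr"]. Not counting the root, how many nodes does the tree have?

21

Trie structure (* marks end of a word):
(root)
├─ o
│  └─ s
│     ├─ r *
│     └─ s *
└─ s
   ├─ r
   │  ├─ o
   │  │  └─ r *
   │  └─ r
   │     └─ o *
   └─ s
      ├─ r
      │  └─ s
      │     └─ s
      │        └─ r
      │           └─ o *
      └─ s
         └─ r
            └─ r
               └─ s
                  └─ r *
Counting every labelled node above: 21.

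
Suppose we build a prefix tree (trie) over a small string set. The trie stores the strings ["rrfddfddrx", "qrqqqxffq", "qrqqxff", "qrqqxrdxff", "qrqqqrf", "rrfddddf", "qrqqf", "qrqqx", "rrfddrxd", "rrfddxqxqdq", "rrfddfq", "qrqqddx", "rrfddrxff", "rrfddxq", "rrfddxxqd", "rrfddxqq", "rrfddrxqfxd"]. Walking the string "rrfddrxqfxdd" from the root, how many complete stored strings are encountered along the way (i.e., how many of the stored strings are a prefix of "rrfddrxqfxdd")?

1

Walk "rrfddrxqfxdd" from the root; an end-of-word marker is hit whenever a stored word is a prefix of "rrfddrxqfxdd".
Prefixes of the query that are stored words: "rrfddrxqfxd"
Count: 1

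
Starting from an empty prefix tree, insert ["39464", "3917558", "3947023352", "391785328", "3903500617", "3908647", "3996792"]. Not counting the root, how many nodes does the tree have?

39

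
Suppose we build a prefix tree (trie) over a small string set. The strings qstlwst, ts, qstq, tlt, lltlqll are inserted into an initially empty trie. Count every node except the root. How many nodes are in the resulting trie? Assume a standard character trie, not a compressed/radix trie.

19

Count nodes per top-level branch (shared prefixes stored once):
  'l'-branch (lltlqll): 7 nodes
  'q'-branch (qstlwst, qstq): 8 nodes
  't'-branch (tlt, ts): 4 nodes
Sum: 19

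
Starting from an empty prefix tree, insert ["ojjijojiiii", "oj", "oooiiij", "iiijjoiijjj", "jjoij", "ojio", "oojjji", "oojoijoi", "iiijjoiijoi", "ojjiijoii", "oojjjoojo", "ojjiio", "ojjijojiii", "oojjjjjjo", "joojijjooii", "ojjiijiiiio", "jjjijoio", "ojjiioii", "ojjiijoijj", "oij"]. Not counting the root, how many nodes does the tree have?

Count nodes per top-level branch (shared prefixes stored once):
  'i'-branch (iiijjoiijjj, iiijjoiijoi): 13 nodes
  'j'-branch (jjjijoio, jjoij, joojijjooii): 21 nodes
  'o'-branch (oij, oj, ojio, ojjiijiiiio, ojjiijoii, ojjiijoijj, ojjiio, ojjiioii, ojjijojiii, ojjijojiiii, oojjji, oojjjjjjo, oojjjoojo, oojoijoi, oooiiij): 53 nodes
Sum: 87

87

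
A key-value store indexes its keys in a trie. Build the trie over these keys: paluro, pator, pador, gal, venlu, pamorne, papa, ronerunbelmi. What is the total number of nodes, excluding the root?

39

Count nodes per top-level branch (shared prefixes stored once):
  'g'-branch (gal): 3 nodes
  'p'-branch (pador, paluro, pamorne, papa, pator): 19 nodes
  'r'-branch (ronerunbelmi): 12 nodes
  'v'-branch (venlu): 5 nodes
Sum: 39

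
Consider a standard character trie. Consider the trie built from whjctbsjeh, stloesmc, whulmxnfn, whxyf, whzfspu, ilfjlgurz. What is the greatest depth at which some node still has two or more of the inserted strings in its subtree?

The deepest shared node is where two words last agree before diverging.
e.g. "whjctbsjeh" and "whulmxnfn" share the prefix "wh" of length 2; no pair shares a longer one.
Longest shared-prefix length: 2

2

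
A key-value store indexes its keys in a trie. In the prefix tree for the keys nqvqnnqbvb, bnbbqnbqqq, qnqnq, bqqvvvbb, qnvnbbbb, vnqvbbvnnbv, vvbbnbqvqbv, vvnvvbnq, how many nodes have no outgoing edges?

A leaf is a node with no children — equivalently, the end of a word that is not a proper prefix of any other stored word.
Those words: "bnbbqnbqqq", "bqqvvvbb", "nqvqnnqbvb", "qnqnq", "qnvnbbbb", "vnqvbbvnnbv", "vvbbnbqvqbv", "vvnvvbnq"
Leaf count: 8

8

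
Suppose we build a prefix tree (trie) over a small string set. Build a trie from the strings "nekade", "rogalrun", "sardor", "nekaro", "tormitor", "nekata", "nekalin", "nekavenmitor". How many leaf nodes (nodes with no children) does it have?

A leaf is a node with no children — equivalently, the end of a word that is not a proper prefix of any other stored word.
Those words: "nekade", "nekalin", "nekaro", "nekata", "nekavenmitor", "rogalrun", "sardor", "tormitor"
Leaf count: 8

8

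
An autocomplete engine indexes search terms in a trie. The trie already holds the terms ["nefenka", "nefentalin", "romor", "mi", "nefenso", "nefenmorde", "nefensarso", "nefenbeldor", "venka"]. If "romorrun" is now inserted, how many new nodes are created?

Walking "romorrun" from the root, the first 5 characters ("romor") follow existing edges; "r" is the first miss.
So 8 − 5 = 3 new nodes.

3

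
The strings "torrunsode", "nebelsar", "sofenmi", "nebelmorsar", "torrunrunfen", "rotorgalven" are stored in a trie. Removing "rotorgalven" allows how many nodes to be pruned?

Walk "rotorgalven" from the leaf back toward the root, removing each node that no remaining word uses.
No other word shares any prefix with "rotorgalven", so all 11 of its nodes go.
Nodes removed: 11

11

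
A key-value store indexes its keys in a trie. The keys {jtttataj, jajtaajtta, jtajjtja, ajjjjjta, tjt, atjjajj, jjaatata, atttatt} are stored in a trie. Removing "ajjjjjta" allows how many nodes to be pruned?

After clearing the end-marker at "ajjjjjta", prune upward until reaching a node still needed by another word.
The suffix "jjjjjta" (7 nodes) is used only by "ajjjjjta"; the node for "a" still has the child "t", so pruning stops there.
Nodes removed: 7

7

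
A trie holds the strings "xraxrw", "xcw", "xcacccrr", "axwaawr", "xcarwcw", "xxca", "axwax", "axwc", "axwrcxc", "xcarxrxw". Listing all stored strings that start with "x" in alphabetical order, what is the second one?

xcarwcw

Words with prefix "x", in lexicographic order: "xcacccrr", "xcarwcw", "xcarxrxw", "xcw", "xraxrw", "xxca"
Position 2: xcarwcw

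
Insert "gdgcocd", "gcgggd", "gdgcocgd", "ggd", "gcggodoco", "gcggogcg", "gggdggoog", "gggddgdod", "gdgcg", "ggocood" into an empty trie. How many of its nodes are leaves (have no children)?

A leaf is a node with no children — equivalently, the end of a word that is not a proper prefix of any other stored word.
Those words: "gcgggd", "gcggodoco", "gcggogcg", "gdgcg", "gdgcocd", "gdgcocgd", "ggd", "gggddgdod", "gggdggoog", "ggocood"
Leaf count: 10

10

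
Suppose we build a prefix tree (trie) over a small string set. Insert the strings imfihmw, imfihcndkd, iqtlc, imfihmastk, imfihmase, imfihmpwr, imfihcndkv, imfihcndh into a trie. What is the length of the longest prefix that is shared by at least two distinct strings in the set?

Look for the deepest trie node that still has at least two words in its subtree.
e.g. "imfihcndkd" and "imfihcndkv" share the prefix "imfihcndk" of length 9; no pair shares a longer one.
Longest shared-prefix length: 9

9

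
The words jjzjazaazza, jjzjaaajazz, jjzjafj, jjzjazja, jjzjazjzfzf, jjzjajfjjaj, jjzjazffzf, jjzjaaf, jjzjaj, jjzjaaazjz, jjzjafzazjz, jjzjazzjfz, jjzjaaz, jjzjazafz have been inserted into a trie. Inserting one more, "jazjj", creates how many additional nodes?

4

"j" is already a path in the trie; the remaining "azjj" must be added.
Each of the 4 remaining characters creates one node.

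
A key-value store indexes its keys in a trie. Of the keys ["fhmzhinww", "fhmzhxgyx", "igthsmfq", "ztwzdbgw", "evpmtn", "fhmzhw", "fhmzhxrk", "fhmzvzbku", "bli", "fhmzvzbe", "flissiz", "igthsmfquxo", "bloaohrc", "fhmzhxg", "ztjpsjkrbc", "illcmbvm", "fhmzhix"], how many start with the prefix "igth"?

2

Walk to "igth"; the words in its subtree are exactly those with that prefix.
Words under "igth": igthsmfq, igthsmfquxo
Count: 2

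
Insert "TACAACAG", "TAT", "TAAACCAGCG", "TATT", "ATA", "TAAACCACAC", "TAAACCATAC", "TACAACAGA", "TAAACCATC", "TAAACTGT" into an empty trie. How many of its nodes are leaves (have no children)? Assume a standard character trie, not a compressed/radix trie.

8

Leaves are exactly the stored words that no other stored word extends.
Those words: "ATA", "TAAACCACAC", "TAAACCAGCG", "TAAACCATAC", "TAAACCATC", "TAAACTGT", "TACAACAGA", "TATT"
Leaf count: 8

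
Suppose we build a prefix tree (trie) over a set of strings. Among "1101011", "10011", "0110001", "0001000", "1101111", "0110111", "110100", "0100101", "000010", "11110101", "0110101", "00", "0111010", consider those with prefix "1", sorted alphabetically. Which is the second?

110100

Words with prefix "1", in lexicographic order: "10011", "110100", "1101011", "1101111", "11110101"
Position 2: 110100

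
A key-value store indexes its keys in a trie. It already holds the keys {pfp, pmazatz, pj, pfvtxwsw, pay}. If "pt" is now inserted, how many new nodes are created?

1

Walking "pt" from the root, the first 1 characters ("p") follow existing edges; "t" is the first miss.
So 2 − 1 = 1 new nodes.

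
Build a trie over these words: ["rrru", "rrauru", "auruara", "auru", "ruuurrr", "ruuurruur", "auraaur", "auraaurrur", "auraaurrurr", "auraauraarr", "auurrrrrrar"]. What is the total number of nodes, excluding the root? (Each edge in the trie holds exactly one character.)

45

For each word, the new-node count is its length minus the longest prefix already in the trie:
  "rrru" → 4 new (r, r, r, u)
  "rrauru" → prefix "rr" already present; 4 new (a, u, r, u)
  "auruara" → 7 new (a, u, r, u, a, r, a)
  "auru" → prefix "auru" already present; 0 new (none)
  "ruuurrr" → prefix "r" already present; 6 new (u, u, u, r, r, r)
  "ruuurruur" → prefix "ruuurr" already present; 3 new (u, u, r)
  "auraaur" → prefix "aur" already present; 4 new (a, a, u, r)
  "auraaurrur" → prefix "auraaur" already present; 3 new (r, u, r)
  "auraaurrurr" → prefix "auraaurrur" already present; 1 new (r)
  "auraauraarr" → prefix "auraaur" already present; 4 new (a, a, r, r)
  "auurrrrrrar" → prefix "au" already present; 9 new (u, r, r, r, r, r, r, a, r)
Total nodes = 4 + 4 + 7 + 0 + 6 + 3 + 4 + 3 + 1 + 4 + 9 = 45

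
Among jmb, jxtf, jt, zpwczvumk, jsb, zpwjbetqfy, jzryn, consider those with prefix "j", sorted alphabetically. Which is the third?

DFS of the "j" subtree visits, in order: "jmb", "jsb", "jt", "jxtf", "jzryn"
Position 3: jt

jt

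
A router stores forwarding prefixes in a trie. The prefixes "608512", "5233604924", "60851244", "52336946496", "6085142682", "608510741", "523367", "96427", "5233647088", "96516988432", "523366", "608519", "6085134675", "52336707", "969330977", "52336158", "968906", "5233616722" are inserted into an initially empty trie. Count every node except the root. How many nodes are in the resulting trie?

Trace insertions, counting only characters that open a new branch:
  "608512" → 6 new (6, 0, 8, 5, 1, 2)
  "5233604924" → 10 new (5, 2, 3, 3, 6, 0, 4, 9, 2, 4)
  "60851244" → prefix "608512" already present; 2 new (4, 4)
  "52336946496" → prefix "52336" already present; 6 new (9, 4, 6, 4, 9, 6)
  "6085142682" → prefix "60851" already present; 5 new (4, 2, 6, 8, 2)
  "608510741" → prefix "60851" already present; 4 new (0, 7, 4, 1)
  "523367" → prefix "52336" already present; 1 new (7)
  "96427" → 5 new (9, 6, 4, 2, 7)
  "5233647088" → prefix "52336" already present; 5 new (4, 7, 0, 8, 8)
  "96516988432" → prefix "96" already present; 9 new (5, 1, 6, 9, 8, 8, 4, 3, 2)
  "523366" → prefix "52336" already present; 1 new (6)
  "608519" → prefix "60851" already present; 1 new (9)
  "6085134675" → prefix "60851" already present; 5 new (3, 4, 6, 7, 5)
  "52336707" → prefix "523367" already present; 2 new (0, 7)
  "969330977" → prefix "96" already present; 7 new (9, 3, 3, 0, 9, 7, 7)
  "52336158" → prefix "52336" already present; 3 new (1, 5, 8)
  "968906" → prefix "96" already present; 4 new (8, 9, 0, 6)
  "5233616722" → prefix "523361" already present; 4 new (6, 7, 2, 2)
Total nodes = 6 + 10 + 2 + 6 + 5 + 4 + 1 + 5 + 5 + 9 + 1 + 1 + 5 + 2 + 7 + 3 + 4 + 4 = 80

80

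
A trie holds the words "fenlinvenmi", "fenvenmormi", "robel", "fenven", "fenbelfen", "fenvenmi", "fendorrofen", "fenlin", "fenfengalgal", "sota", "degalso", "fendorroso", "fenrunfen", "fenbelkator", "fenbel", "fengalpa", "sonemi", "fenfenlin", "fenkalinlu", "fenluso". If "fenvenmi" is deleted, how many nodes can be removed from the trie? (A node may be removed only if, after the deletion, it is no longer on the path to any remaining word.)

Walk "fenvenmi" from the leaf back toward the root, removing each node that no remaining word uses.
The suffix "i" (1 node) is used only by "fenvenmi"; the node for "fenvenm" still has the child "o", so pruning stops there.
Nodes removed: 1

1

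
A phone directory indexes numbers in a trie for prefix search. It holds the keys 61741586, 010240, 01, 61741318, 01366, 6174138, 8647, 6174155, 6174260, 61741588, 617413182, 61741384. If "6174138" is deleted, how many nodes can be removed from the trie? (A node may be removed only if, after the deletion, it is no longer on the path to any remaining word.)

0

After clearing the end-marker at "6174138", prune upward until reaching a node still needed by another word.
Every node on "6174138" is still needed (e.g. by "61741384"), so nothing is freed.
Nodes removed: 0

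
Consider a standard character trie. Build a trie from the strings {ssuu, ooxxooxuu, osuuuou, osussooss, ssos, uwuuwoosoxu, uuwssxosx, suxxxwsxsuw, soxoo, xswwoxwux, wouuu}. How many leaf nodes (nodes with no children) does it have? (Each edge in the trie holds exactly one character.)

A leaf is a node with no children — equivalently, the end of a word that is not a proper prefix of any other stored word.
Those words: "ooxxooxuu", "osussooss", "osuuuou", "soxoo", "ssos", "ssuu", "suxxxwsxsuw", "uuwssxosx", "uwuuwoosoxu", "wouuu", "xswwoxwux"
Leaf count: 11

11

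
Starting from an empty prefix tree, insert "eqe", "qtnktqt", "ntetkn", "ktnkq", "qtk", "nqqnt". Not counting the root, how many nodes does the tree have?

26

Insert word by word; a character creates a node only if that edge doesn't already exist:
  "eqe" → 3 new (e, q, e)
  "qtnktqt" → 7 new (q, t, n, k, t, q, t)
  "ntetkn" → 6 new (n, t, e, t, k, n)
  "ktnkq" → 5 new (k, t, n, k, q)
  "qtk" → prefix "qt" already present; 1 new (k)
  "nqqnt" → prefix "n" already present; 4 new (q, q, n, t)
Total nodes = 3 + 7 + 6 + 5 + 1 + 4 = 26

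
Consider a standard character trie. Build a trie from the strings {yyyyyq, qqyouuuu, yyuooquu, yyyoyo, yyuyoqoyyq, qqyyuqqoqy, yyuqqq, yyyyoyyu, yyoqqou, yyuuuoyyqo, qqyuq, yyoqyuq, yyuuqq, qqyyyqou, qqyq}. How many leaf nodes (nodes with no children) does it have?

15

A leaf is a node with no children — equivalently, the end of a word that is not a proper prefix of any other stored word.
Those words: "qqyouuuu", "qqyq", "qqyuq", "qqyyuqqoqy", "qqyyyqou", "yyoqqou", "yyoqyuq", "yyuooquu", "yyuqqq", "yyuuqq", "yyuuuoyyqo", "yyuyoqoyyq", "yyyoyo", "yyyyoyyu", "yyyyyq"
Leaf count: 15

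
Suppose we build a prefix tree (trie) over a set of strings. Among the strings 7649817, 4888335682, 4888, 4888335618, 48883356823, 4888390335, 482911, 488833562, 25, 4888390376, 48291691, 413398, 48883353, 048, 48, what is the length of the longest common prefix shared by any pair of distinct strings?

10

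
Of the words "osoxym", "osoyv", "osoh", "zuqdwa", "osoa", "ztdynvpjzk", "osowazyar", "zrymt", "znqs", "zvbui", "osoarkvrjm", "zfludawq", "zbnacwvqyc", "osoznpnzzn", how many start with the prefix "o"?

7

Walk to "o"; the words in its subtree are exactly those with that prefix.
Words under "o": osoa, osoarkvrjm, osoh, osowazyar, osoxym, osoyv, osoznpnzzn
Count: 7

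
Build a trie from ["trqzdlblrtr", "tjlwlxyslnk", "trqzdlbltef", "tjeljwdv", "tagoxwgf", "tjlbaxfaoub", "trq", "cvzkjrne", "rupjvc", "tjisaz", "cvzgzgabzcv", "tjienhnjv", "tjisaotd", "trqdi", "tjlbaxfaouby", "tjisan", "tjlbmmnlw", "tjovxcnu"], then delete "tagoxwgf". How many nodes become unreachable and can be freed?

7

Walk "tagoxwgf" from the leaf back toward the root, removing each node that no remaining word uses.
The suffix "agoxwgf" (7 nodes) is used only by "tagoxwgf"; the node for "t" still has the child "r", so pruning stops there.
Nodes removed: 7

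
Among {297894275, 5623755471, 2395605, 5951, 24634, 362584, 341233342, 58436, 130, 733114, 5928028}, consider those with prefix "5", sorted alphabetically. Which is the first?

5623755471

Filter for "5…" and sort: "5623755471", "58436", "5928028", "5951"
Position 1: 5623755471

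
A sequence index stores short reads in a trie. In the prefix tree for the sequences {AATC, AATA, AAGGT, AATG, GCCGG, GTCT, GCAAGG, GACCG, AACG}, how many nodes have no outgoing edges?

Leaves are exactly the stored words that no other stored word extends.
Those words: "AACG", "AAGGT", "AATA", "AATC", "AATG", "GACCG", "GCAAGG", "GCCGG", "GTCT"
Leaf count: 9

9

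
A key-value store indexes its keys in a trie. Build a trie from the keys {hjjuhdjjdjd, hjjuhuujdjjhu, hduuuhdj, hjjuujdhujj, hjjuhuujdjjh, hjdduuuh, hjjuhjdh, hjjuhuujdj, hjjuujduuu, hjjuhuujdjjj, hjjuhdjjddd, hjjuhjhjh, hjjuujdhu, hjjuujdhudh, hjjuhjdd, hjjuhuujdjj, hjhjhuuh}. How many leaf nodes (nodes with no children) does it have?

13

A leaf is a node with no children — equivalently, the end of a word that is not a proper prefix of any other stored word.
Those words: "hduuuhdj", "hjdduuuh", "hjhjhuuh", "hjjuhdjjddd", "hjjuhdjjdjd", "hjjuhjdd", "hjjuhjdh", "hjjuhjhjh", "hjjuhuujdjjhu", "hjjuhuujdjjj", "hjjuujdhudh", "hjjuujdhujj", "hjjuujduuu"
Leaf count: 13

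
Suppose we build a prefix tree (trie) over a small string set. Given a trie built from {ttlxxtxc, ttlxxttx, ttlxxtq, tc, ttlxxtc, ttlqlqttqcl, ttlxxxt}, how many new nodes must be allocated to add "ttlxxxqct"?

"ttlxxx" is already a path in the trie; the remaining "qct" must be added.
Each of the 3 remaining characters creates one node.

3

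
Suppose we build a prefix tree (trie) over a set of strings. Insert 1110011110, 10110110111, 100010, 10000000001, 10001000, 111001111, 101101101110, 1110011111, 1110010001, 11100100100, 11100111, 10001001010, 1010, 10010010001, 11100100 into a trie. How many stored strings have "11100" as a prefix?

7

Walk to "11100"; the words in its subtree are exactly those with that prefix.
Words under "11100": 11100100, 1110010001, 11100100100, 11100111, 111001111, 1110011110, 1110011111
Count: 7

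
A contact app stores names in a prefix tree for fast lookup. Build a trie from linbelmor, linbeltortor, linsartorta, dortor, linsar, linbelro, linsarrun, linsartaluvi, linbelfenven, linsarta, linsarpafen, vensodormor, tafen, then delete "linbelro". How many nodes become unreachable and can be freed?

2

Walk "linbelro" from the leaf back toward the root, removing each node that no remaining word uses.
The suffix "ro" (2 nodes) is used only by "linbelro"; the node for "linbel" still has the child "m", so pruning stops there.
Nodes removed: 2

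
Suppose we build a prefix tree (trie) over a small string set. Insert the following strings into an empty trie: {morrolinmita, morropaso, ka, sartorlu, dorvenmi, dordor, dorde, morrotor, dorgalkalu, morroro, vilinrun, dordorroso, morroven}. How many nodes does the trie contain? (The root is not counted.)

Count nodes per top-level branch (shared prefixes stored once):
  'd'-branch (dorde, dordor, dordorroso, dorgalkalu, dorvenmi): 23 nodes
  'k'-branch (ka): 2 nodes
  'm'-branch (morrolinmita, morropaso, morroro, morrotor, morroven): 24 nodes
  's'-branch (sartorlu): 8 nodes
  'v'-branch (vilinrun): 8 nodes
Sum: 65

65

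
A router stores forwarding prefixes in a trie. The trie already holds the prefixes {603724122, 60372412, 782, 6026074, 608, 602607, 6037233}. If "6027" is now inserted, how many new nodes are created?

"602" is already a path in the trie; the remaining "7" must be added.
So 4 − 3 = 1 new nodes.

1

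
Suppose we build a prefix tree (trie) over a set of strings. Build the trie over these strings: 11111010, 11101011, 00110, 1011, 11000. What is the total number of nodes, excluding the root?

24

Insert word by word; a character creates a node only if that edge doesn't already exist:
  "11111010" → 8 new (1, 1, 1, 1, 1, 0, 1, 0)
  "11101011" → prefix "111" already present; 5 new (0, 1, 0, 1, 1)
  "00110" → 5 new (0, 0, 1, 1, 0)
  "1011" → prefix "1" already present; 3 new (0, 1, 1)
  "11000" → prefix "11" already present; 3 new (0, 0, 0)
Total nodes = 8 + 5 + 5 + 3 + 3 = 24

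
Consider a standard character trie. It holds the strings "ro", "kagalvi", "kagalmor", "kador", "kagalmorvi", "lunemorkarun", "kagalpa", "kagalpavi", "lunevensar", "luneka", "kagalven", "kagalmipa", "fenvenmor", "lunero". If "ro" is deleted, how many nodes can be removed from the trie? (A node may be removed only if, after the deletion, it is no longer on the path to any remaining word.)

2

After clearing the end-marker at "ro", prune upward until reaching a node still needed by another word.
No other word shares any prefix with "ro", so all 2 of its nodes go.
Nodes removed: 2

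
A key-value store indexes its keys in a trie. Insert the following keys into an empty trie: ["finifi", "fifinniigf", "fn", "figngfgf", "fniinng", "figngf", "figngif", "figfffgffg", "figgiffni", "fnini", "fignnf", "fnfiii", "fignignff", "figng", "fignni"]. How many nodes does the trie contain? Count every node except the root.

55

Count nodes per top-level branch (shared prefixes stored once):
  'f'-branch (fifinniigf, figfffgffg, figgiffni, figng, figngf, figngfgf, figngif, fignignff, fignnf, fignni, finifi, fn, fnfiii, fniinng, fnini): 55 nodes
Sum: 55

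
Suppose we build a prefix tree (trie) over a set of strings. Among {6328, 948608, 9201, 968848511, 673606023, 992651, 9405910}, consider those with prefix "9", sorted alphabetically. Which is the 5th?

DFS of the "9" subtree visits, in order: "9201", "9405910", "948608", "968848511", "992651"
Position 5: 992651

992651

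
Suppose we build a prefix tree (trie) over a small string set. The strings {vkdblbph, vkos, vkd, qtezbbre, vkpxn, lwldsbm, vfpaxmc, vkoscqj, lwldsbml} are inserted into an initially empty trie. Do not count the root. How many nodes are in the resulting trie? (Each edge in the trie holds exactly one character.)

38

Trie structure (* marks end of a word):
(root)
├─ l
│  └─ w
│     └─ l
│        └─ d
│           └─ s
│              └─ b
│                 └─ m *
│                    └─ l *
├─ q
│  └─ t
│     └─ e
│        └─ z
│           └─ b
│              └─ b
│                 └─ r
│                    └─ e *
└─ v
   ├─ f
   │  └─ p
   │     └─ a
   │        └─ x
   │           └─ m
   │              └─ c *
   └─ k
      ├─ d *
      │  └─ b
      │     └─ l
      │        └─ b
      │           └─ p
      │              └─ h *
      ├─ o
      │  └─ s *
      │     └─ c
      │        └─ q
      │           └─ j *
      └─ p
         └─ x
            └─ n *
Counting every labelled node above: 38.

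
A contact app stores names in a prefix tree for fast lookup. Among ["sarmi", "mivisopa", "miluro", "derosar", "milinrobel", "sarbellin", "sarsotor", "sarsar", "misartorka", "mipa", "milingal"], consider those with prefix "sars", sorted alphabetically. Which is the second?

sarsotor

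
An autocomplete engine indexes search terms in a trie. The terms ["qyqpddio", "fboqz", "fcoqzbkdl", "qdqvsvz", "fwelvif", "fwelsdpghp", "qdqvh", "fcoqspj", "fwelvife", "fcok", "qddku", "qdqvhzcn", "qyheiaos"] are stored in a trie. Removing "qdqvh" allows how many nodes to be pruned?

A node on "qdqvh"'s path can go only if nothing else ends at it or branches off below it.
Every node on "qdqvh" is still needed (e.g. by "qdqvhzcn"), so nothing is freed.
Nodes removed: 0

0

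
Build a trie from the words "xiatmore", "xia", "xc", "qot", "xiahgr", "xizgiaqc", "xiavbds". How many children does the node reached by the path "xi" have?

Follow the path "xi" to its node, then look at its outgoing edges.
Characters that immediately follow "xi" among the stored strings: {a, z}.
That node has 2 child edges.

2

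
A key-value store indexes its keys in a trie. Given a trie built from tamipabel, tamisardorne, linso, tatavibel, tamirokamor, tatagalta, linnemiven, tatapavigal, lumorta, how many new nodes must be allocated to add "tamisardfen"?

Walking "tamisardfen" from the root, the first 8 characters ("tamisard") follow existing edges; "f" is the first miss.
Each of the 3 remaining characters creates one node.

3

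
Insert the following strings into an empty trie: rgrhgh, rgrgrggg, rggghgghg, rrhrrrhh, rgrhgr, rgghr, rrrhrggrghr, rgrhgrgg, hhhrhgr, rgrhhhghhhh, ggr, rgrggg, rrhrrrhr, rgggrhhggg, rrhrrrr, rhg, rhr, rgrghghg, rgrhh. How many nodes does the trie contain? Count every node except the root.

Count nodes per top-level branch (shared prefixes stored once):
  'g'-branch (ggr): 3 nodes
  'h'-branch (hhhrhgr): 7 nodes
  'r'-branch (rggghgghg, rgggrhhggg, rgghr, rgrggg, rgrghghg, rgrgrggg, rgrhgh, rgrhgr, rgrhgrgg, rgrhh, rgrhhhghhhh, rhg, rhr, rrhrrrhh, rrhrrrhr, rrhrrrr, rrrhrggrghr): 63 nodes
Sum: 73

73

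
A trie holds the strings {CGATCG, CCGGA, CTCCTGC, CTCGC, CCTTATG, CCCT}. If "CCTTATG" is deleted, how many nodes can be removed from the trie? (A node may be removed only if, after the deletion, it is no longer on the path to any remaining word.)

A node on "CCTTATG"'s path can go only if nothing else ends at it or branches off below it.
The suffix "TTATG" (5 nodes) is used only by "CCTTATG"; the node for "CC" still has the child "G", so pruning stops there.
Nodes removed: 5

5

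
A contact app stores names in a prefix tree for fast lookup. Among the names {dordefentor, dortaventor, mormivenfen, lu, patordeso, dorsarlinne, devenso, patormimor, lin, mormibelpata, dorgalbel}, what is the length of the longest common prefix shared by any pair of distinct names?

5

The deepest shared node is where two words last agree before diverging.
"mormibelpata" and "mormivenfen" agree on "mormi" (5 characters) before diverging; nothing deeper is shared.
Longest shared-prefix length: 5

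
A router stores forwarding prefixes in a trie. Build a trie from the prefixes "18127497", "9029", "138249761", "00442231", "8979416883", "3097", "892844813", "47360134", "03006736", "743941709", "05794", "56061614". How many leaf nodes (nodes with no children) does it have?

12

A leaf is a node with no children — equivalently, the end of a word that is not a proper prefix of any other stored word.
Those words: "00442231", "03006736", "05794", "138249761", "18127497", "3097", "47360134", "56061614", "743941709", "892844813", "8979416883", "9029"
Leaf count: 12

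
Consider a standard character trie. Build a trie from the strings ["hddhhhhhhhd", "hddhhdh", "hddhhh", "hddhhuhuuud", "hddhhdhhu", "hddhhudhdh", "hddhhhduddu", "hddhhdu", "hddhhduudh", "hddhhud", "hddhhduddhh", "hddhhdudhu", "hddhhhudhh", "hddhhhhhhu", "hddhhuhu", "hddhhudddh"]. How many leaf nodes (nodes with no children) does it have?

11

Leaves are exactly the stored words that no other stored word extends.
Those words: "hddhhdhhu", "hddhhduddhh", "hddhhdudhu", "hddhhduudh", "hddhhhduddu", "hddhhhhhhhd", "hddhhhhhhu", "hddhhhudhh", "hddhhudddh", "hddhhudhdh", "hddhhuhuuud"
Leaf count: 11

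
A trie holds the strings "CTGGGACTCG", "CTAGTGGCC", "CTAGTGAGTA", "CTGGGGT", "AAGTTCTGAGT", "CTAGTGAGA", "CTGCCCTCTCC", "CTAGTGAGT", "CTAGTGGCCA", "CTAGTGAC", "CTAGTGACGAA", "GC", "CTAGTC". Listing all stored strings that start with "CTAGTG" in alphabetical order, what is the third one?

Words with prefix "CTAGTG", in lexicographic order: "CTAGTGAC", "CTAGTGACGAA", "CTAGTGAGA", "CTAGTGAGT", "CTAGTGAGTA", "CTAGTGGCC", "CTAGTGGCCA"
Position 3: CTAGTGAGA

CTAGTGAGA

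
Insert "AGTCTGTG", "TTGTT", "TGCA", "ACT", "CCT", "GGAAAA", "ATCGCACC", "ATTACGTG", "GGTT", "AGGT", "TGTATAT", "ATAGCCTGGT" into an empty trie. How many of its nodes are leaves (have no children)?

12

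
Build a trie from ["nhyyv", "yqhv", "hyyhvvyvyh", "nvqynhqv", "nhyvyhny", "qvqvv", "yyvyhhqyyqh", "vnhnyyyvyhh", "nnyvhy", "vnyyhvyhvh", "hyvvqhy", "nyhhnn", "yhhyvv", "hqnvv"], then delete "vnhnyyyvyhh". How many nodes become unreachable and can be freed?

9

After clearing the end-marker at "vnhnyyyvyhh", prune upward until reaching a node still needed by another word.
The suffix "hnyyyvyhh" (9 nodes) is used only by "vnhnyyyvyhh"; the node for "vn" still has the child "y", so pruning stops there.
Nodes removed: 9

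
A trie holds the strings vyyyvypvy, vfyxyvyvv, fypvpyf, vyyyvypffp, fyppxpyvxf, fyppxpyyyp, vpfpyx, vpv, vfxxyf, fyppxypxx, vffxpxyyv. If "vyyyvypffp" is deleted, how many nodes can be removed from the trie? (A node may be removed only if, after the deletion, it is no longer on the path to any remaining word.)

3

A node on "vyyyvypffp"'s path can go only if nothing else ends at it or branches off below it.
The suffix "ffp" (3 nodes) is used only by "vyyyvypffp"; the node for "vyyyvyp" still has the child "v", so pruning stops there.
Nodes removed: 3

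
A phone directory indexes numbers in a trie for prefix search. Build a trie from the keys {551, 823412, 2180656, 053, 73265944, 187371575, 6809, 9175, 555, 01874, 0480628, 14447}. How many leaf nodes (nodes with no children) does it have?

12

A leaf is a node with no children — equivalently, the end of a word that is not a proper prefix of any other stored word.
Those words: "01874", "0480628", "053", "14447", "187371575", "2180656", "551", "555", "6809", "73265944", "823412", "9175"
Leaf count: 12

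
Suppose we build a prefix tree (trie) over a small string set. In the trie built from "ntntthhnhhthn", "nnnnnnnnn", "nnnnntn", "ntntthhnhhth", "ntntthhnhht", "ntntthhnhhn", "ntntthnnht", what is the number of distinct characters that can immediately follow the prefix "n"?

2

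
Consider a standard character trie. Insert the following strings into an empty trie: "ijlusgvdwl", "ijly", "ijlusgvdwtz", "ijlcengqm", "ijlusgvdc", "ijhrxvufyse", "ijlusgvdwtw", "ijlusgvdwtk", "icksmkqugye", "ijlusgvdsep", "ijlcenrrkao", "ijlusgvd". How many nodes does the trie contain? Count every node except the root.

Trace insertions, counting only characters that open a new branch:
  "ijlusgvdwl" → 10 new (i, j, l, u, s, g, v, d, w, l)
  "ijly" → prefix "ijl" already present; 1 new (y)
  "ijlusgvdwtz" → prefix "ijlusgvdw" already present; 2 new (t, z)
  "ijlcengqm" → prefix "ijl" already present; 6 new (c, e, n, g, q, m)
  "ijlusgvdc" → prefix "ijlusgvd" already present; 1 new (c)
  "ijhrxvufyse" → prefix "ij" already present; 9 new (h, r, x, v, u, f, y, s, e)
  "ijlusgvdwtw" → prefix "ijlusgvdwt" already present; 1 new (w)
  "ijlusgvdwtk" → prefix "ijlusgvdwt" already present; 1 new (k)
  "icksmkqugye" → prefix "i" already present; 10 new (c, k, s, m, k, q, u, g, y, e)
  "ijlusgvdsep" → prefix "ijlusgvd" already present; 3 new (s, e, p)
  "ijlcenrrkao" → prefix "ijlcen" already present; 5 new (r, r, k, a, o)
  "ijlusgvd" → prefix "ijlusgvd" already present; 0 new (none)
Total nodes = 10 + 1 + 2 + 6 + 1 + 9 + 1 + 1 + 10 + 3 + 5 + 0 = 49

49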